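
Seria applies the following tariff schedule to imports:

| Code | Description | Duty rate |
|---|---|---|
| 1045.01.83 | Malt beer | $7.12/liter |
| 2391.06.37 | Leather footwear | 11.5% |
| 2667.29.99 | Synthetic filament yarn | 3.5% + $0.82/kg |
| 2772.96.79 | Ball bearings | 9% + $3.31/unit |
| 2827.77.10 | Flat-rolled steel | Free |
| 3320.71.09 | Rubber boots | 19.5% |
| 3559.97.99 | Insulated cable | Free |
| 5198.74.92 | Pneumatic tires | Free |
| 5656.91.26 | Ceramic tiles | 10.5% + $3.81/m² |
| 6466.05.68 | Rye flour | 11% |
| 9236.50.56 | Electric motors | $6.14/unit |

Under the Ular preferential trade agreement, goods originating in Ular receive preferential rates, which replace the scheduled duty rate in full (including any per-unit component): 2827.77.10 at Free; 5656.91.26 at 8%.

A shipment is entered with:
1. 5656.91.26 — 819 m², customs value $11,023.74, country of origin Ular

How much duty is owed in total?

Line 1 (5656.91.26, Ular, 819 m², $11,023.74):
Base rate for 5656.91.26 is 10.5% + $3.81/m².
Origin Ular qualifies under the Seria–Ular agreement and 5656.91.26 is covered: preferential rate 8% applies instead.
Duty = $11,023.74 × 8% = $881.90.

$881.90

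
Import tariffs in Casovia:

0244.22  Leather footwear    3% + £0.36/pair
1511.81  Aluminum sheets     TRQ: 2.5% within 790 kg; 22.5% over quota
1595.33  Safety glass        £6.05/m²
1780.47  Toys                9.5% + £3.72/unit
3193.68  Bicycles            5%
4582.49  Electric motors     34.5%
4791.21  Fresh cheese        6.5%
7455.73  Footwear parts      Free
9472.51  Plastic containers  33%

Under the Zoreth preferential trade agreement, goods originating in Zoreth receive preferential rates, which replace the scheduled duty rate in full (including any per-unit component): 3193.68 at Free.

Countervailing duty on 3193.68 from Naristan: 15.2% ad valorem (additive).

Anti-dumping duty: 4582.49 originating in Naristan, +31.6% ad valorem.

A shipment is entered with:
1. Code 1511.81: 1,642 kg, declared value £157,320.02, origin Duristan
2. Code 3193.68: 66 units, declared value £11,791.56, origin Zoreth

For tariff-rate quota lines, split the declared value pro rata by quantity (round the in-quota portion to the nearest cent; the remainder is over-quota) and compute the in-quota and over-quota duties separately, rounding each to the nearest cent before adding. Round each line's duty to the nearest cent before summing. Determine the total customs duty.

Line 1 (1511.81, Duristan, 1,642 kg, £157,320.02):
Code 1511.81 is under a tariff-rate quota (threshold 790 kg). In-quota: 790 kg at 2.5%; over-quota: 852 kg at 22.5%.
Pro-rata value split: in-quota = £157,320.02 × 790/1,642 = £75,689.90; over-quota = £157,320.02 − £75,689.90 = £81,630.12.
In-quota duty = £75,689.90 × 2.5% = £1,892.25. Over-quota duty = £81,630.12 × 22.5% = £18,366.78.
Line duty = £1,892.25 + £18,366.78 = £20,259.03.
Line 2 (3193.68, Zoreth, 66 units, £11,791.56):
Base rate for 3193.68 is 5%.
Origin Zoreth qualifies under the Casovia–Zoreth agreement and 3193.68 is covered: preferential rate Free applies instead.
The additional-duty order on 3193.68 targets Naristan, not Zoreth; it does not apply.
Duty = £11,791.56 × 0% = £0.00.
Total = £20,259.03 + £0.00 = £20,259.03.

£20,259.03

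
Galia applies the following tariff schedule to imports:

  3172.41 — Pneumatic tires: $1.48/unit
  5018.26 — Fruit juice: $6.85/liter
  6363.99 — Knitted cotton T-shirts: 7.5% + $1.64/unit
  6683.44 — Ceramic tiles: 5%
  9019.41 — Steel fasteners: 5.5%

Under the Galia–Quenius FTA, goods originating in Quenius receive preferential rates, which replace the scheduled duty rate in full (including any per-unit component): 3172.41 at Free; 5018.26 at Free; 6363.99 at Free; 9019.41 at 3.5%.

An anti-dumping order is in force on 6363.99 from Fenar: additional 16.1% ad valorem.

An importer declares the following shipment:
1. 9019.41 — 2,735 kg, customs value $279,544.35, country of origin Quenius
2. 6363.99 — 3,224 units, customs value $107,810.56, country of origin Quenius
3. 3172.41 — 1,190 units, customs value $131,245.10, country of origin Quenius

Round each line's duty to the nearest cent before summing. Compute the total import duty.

$9,784.05

Line 1 (9019.41, Quenius, 2,735 kg, $279,544.35):
Base rate for 9019.41 is 5.5%.
Origin Quenius qualifies under the Galia–Quenius agreement and 9019.41 is covered: preferential rate 3.5% applies instead.
Duty = $279,544.35 × 3.5% = $9,784.05.
Line 2 (6363.99, Quenius, 3,224 units, $107,810.56):
Base rate for 6363.99 is 7.5% + $1.64/unit.
Origin Quenius qualifies under the Galia–Quenius agreement and 6363.99 is covered: preferential rate Free applies instead.
The additional-duty order on 6363.99 targets Fenar, not Quenius; it does not apply.
Duty = $107,810.56 × 0% = $0.00.
Line 3 (3172.41, Quenius, 1,190 units, $131,245.10):
Base rate for 3172.41 is $1.48/unit.
Origin Quenius qualifies under the Galia–Quenius agreement and 3172.41 is covered: preferential rate Free applies instead.
Duty = $131,245.10 × 0% = $0.00.
Total = $9,784.05 + $0.00 + $0.00 = $9,784.05.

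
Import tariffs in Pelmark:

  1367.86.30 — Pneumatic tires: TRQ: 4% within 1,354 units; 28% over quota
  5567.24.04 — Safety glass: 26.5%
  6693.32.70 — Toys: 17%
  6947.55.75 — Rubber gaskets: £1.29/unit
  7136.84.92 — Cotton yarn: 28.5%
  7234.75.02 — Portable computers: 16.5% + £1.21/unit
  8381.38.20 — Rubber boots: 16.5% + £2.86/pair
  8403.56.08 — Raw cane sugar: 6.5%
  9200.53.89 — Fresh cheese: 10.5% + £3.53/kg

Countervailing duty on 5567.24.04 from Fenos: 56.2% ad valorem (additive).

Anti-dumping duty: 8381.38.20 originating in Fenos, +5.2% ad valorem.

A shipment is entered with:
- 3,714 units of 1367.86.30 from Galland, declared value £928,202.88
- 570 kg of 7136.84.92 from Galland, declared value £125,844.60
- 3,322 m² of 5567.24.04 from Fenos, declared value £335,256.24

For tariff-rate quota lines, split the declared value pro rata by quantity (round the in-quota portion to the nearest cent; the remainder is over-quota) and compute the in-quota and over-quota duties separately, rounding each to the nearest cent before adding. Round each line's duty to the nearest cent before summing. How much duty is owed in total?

£491,805.43

Line 1 (1367.86.30, Galland, 3,714 units, £928,202.88):
Code 1367.86.30 is under a tariff-rate quota (threshold 1,354 units). In-quota: 1,354 units at 4%; over-quota: 2,360 units at 28%.
Pro-rata value split: in-quota = £928,202.88 × 1,354/3,714 = £338,391.68; over-quota = £928,202.88 − £338,391.68 = £589,811.20.
In-quota duty = £338,391.68 × 4% = £13,535.67. Over-quota duty = £589,811.20 × 28% = £165,147.14.
Line duty = £13,535.67 + £165,147.14 = £178,682.81.
Line 2 (7136.84.92, Galland, 570 kg, £125,844.60):
Base rate for 7136.84.92 is 28.5%.
Duty = £125,844.60 × 28.5% = £35,865.71.
Line 3 (5567.24.04, Fenos, 3,322 m², £335,256.24):
Base rate for 5567.24.04 is 26.5%.
Additional duty on 5567.24.04 from Fenos: +56.2%. Applied ad valorem rate: 26.5% + 56.2% = 82.7%.
Duty = £335,256.24 × 82.7% = £277,256.91.
Total = £178,682.81 + £35,865.71 + £277,256.91 = £491,805.43.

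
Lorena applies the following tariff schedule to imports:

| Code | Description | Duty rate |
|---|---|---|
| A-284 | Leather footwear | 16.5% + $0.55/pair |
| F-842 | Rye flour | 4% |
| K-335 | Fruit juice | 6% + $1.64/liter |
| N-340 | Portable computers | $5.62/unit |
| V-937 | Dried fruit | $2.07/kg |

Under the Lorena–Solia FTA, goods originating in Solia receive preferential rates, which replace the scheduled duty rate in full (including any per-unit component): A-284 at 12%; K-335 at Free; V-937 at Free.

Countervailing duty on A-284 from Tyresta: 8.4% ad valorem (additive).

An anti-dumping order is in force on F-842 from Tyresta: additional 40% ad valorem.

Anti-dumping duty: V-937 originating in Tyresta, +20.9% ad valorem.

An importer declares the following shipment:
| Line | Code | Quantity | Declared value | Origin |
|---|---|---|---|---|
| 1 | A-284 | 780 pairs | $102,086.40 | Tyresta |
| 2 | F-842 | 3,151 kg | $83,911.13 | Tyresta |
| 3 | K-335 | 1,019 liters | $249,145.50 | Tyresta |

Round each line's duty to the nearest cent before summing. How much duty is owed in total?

Line 1 (A-284, Tyresta, 780 pairs, $102,086.40):
Base rate for A-284 is 16.5% + $0.55/pair.
A-284 has an FTA preferential rate, but origin Tyresta is not Solia; base rate stands.
Additional duty on A-284 from Tyresta: +8.4%. Applied ad valorem rate: 16.5% + 8.4% = 24.9%.
Duty = $102,086.40 × 24.9% + 780 × $0.55 = $25,848.51.
Line 2 (F-842, Tyresta, 3,151 kg, $83,911.13):
Base rate for F-842 is 4%.
Additional duty on F-842 from Tyresta: +40%. Applied ad valorem rate: 4% + 40% = 44%.
Duty = $83,911.13 × 44% = $36,920.90.
Line 3 (K-335, Tyresta, 1,019 liters, $249,145.50):
Base rate for K-335 is 6% + $1.64/liter.
K-335 has an FTA preferential rate, but origin Tyresta is not Solia; base rate stands.
Duty = $249,145.50 × 6% + 1,019 × $1.64 = $16,619.89.
Total = $25,848.51 + $36,920.90 + $16,619.89 = $79,389.30.

$79,389.30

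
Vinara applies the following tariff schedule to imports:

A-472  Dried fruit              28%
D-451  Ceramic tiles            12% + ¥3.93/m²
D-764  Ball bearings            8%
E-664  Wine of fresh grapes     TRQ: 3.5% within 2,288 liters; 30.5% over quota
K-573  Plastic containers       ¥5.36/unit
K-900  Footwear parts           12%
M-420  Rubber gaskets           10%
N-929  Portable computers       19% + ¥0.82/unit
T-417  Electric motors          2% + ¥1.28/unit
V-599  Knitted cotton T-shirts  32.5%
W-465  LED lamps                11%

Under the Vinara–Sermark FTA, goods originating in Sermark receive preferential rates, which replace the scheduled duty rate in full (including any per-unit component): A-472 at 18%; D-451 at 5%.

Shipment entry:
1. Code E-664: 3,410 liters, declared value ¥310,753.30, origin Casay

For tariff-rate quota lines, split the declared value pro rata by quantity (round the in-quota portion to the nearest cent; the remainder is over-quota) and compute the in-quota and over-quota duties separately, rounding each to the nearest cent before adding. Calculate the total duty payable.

¥38,483.29

Line 1 (E-664, Casay, 3,410 liters, ¥310,753.30):
Code E-664 is under a tariff-rate quota (threshold 2,288 liters). In-quota: 2,288 liters at 3.5%; over-quota: 1,122 liters at 30.5%.
Pro-rata value split: in-quota = ¥310,753.30 × 2,288/3,410 = ¥208,505.44; over-quota = ¥310,753.30 − ¥208,505.44 = ¥102,247.86.
In-quota duty = ¥208,505.44 × 3.5% = ¥7,297.69. Over-quota duty = ¥102,247.86 × 30.5% = ¥31,185.60.
Line duty = ¥7,297.69 + ¥31,185.60 = ¥38,483.29.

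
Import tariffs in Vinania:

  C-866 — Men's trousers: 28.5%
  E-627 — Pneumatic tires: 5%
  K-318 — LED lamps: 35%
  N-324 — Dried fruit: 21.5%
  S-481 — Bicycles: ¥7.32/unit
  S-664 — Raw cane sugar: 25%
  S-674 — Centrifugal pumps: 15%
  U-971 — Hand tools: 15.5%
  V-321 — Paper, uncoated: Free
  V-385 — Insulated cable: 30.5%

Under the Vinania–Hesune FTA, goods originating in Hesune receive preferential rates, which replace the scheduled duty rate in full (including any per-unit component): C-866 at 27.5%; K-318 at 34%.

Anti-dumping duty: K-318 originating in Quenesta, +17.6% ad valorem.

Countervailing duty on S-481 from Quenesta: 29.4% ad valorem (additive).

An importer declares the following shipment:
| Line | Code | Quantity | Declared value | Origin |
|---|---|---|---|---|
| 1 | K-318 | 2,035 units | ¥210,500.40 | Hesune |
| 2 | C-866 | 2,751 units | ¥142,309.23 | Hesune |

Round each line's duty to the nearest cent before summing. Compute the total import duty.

¥110,705.18

Line 1 (K-318, Hesune, 2,035 units, ¥210,500.40):
Base rate for K-318 is 35%.
Origin Hesune qualifies under the Vinania–Hesune agreement and K-318 is covered: preferential rate 34% applies instead.
The additional-duty order on K-318 targets Quenesta, not Hesune; it does not apply.
Duty = ¥210,500.40 × 34% = ¥71,570.14.
Line 2 (C-866, Hesune, 2,751 units, ¥142,309.23):
Base rate for C-866 is 28.5%.
Origin Hesune qualifies under the Vinania–Hesune agreement and C-866 is covered: preferential rate 27.5% applies instead.
Duty = ¥142,309.23 × 27.5% = ¥39,135.04.
Total = ¥71,570.14 + ¥39,135.04 = ¥110,705.18.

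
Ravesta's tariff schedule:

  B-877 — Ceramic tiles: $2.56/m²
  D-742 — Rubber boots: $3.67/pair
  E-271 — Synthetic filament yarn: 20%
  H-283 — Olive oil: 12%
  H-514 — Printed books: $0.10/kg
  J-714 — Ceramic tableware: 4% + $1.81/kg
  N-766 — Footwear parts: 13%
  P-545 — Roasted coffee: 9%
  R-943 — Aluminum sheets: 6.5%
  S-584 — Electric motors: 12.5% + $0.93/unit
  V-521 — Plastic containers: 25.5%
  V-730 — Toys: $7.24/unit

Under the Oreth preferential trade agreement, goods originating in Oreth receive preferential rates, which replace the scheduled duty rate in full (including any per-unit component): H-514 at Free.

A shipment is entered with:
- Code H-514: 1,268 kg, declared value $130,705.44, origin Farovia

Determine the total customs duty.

Line 1 (H-514, Farovia, 1,268 kg, $130,705.44):
Base rate for H-514 is $0.10/kg.
H-514 has an FTA preferential rate, but origin Farovia is not Oreth; base rate stands.
Duty = 1,268 × $0.10 = $126.80.

$126.80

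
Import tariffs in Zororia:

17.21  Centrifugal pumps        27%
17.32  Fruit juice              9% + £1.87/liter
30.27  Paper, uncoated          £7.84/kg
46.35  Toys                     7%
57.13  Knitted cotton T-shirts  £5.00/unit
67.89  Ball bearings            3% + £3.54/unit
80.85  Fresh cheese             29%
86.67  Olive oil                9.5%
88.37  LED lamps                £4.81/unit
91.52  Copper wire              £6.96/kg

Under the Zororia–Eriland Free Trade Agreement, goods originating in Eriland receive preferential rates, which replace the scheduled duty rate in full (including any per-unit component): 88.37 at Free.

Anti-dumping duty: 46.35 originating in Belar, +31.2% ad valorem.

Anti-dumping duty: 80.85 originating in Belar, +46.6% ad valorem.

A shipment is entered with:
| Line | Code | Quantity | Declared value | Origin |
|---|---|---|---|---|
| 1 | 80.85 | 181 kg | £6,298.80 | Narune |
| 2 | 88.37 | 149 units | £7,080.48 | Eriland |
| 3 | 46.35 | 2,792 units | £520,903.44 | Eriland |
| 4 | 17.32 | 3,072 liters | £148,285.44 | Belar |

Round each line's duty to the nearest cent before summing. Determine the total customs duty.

Line 1 (80.85, Narune, 181 kg, £6,298.80):
Base rate for 80.85 is 29%.
The additional-duty order on 80.85 targets Belar, not Narune; it does not apply.
Duty = £6,298.80 × 29% = £1,826.65.
Line 2 (88.37, Eriland, 149 units, £7,080.48):
Base rate for 88.37 is £4.81/unit.
Origin Eriland qualifies under the Zororia–Eriland agreement and 88.37 is covered: preferential rate Free applies instead.
Duty = £7,080.48 × 0% = £0.00.
Line 3 (46.35, Eriland, 2,792 units, £520,903.44):
Base rate for 46.35 is 7%.
Origin Eriland is the FTA partner but 46.35 is not on the preference list; base rate stands.
The additional-duty order on 46.35 targets Belar, not Eriland; it does not apply.
Duty = £520,903.44 × 7% = £36,463.24.
Line 4 (17.32, Belar, 3,072 liters, £148,285.44):
Base rate for 17.32 is 9% + £1.87/liter.
Duty = £148,285.44 × 9% + 3,072 × £1.87 = £19,090.33.
Total = £1,826.65 + £0.00 + £36,463.24 + £19,090.33 = £57,380.22.

£57,380.22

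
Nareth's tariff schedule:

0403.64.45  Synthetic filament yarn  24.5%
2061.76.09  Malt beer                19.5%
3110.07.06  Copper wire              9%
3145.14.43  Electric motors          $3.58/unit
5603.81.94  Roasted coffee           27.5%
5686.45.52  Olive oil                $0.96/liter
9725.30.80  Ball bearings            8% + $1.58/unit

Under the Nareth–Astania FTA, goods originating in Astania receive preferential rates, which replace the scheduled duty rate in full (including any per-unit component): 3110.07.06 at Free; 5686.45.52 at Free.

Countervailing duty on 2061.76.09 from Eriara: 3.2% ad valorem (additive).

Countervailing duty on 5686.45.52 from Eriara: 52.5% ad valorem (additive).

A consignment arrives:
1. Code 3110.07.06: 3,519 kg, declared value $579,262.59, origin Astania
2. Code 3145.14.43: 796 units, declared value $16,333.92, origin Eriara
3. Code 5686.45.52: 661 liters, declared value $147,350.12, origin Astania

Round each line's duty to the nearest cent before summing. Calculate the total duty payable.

Line 1 (3110.07.06, Astania, 3,519 kg, $579,262.59):
Base rate for 3110.07.06 is 9%.
Origin Astania qualifies under the Nareth–Astania agreement and 3110.07.06 is covered: preferential rate Free applies instead.
Duty = $579,262.59 × 0% = $0.00.
Line 2 (3145.14.43, Eriara, 796 units, $16,333.92):
Base rate for 3145.14.43 is $3.58/unit.
Duty = 796 × $3.58 = $2,849.68.
Line 3 (5686.45.52, Astania, 661 liters, $147,350.12):
Base rate for 5686.45.52 is $0.96/liter.
Origin Astania qualifies under the Nareth–Astania agreement and 5686.45.52 is covered: preferential rate Free applies instead.
The additional-duty order on 5686.45.52 targets Eriara, not Astania; it does not apply.
Duty = $147,350.12 × 0% = $0.00.
Total = $0.00 + $2,849.68 + $0.00 = $2,849.68.

$2,849.68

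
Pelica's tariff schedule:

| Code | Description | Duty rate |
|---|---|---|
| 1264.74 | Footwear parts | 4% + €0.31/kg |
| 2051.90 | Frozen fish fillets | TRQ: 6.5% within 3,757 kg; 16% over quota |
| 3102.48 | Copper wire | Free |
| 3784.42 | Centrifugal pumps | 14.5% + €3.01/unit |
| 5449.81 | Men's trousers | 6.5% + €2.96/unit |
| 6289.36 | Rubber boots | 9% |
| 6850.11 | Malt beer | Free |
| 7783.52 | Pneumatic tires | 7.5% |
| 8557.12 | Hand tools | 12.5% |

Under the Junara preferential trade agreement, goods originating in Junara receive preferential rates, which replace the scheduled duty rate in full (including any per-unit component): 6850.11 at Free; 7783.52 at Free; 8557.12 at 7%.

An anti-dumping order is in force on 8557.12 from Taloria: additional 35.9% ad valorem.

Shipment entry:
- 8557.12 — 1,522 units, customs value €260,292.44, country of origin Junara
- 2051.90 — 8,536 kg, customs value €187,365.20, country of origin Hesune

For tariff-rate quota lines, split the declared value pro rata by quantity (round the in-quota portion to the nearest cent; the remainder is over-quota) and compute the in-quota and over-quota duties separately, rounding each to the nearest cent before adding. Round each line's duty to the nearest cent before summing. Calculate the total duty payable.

€40,364.62

Line 1 (8557.12, Junara, 1,522 units, €260,292.44):
Base rate for 8557.12 is 12.5%.
Origin Junara qualifies under the Pelica–Junara agreement and 8557.12 is covered: preferential rate 7% applies instead.
The additional-duty order on 8557.12 targets Taloria, not Junara; it does not apply.
Duty = €260,292.44 × 7% = €18,220.47.
Line 2 (2051.90, Hesune, 8,536 kg, €187,365.20):
Code 2051.90 is under a tariff-rate quota (threshold 3,757 kg). In-quota: 3,757 kg at 6.5%; over-quota: 4,779 kg at 16%.
Pro-rata value split: in-quota = €187,365.20 × 3,757/8,536 = €82,466.15; over-quota = €187,365.20 − €82,466.15 = €104,899.05.
In-quota duty = €82,466.15 × 6.5% = €5,360.30. Over-quota duty = €104,899.05 × 16% = €16,783.85.
Line duty = €5,360.30 + €16,783.85 = €22,144.15.
Total = €18,220.47 + €22,144.15 = €40,364.62.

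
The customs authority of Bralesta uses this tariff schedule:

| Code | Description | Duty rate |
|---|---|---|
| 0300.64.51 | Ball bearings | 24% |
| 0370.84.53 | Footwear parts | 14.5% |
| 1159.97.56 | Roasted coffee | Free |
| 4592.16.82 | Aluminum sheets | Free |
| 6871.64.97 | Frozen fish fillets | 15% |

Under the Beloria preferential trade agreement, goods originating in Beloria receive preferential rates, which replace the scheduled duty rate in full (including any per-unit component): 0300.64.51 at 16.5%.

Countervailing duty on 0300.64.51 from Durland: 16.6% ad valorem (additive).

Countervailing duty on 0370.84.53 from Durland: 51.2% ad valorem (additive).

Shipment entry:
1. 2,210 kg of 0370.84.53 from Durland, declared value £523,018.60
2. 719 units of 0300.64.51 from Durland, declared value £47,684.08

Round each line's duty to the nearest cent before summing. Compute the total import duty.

Line 1 (0370.84.53, Durland, 2,210 kg, £523,018.60):
Base rate for 0370.84.53 is 14.5%.
Additional duty on 0370.84.53 from Durland: +51.2%. Applied ad valorem rate: 14.5% + 51.2% = 65.7%.
Duty = £523,018.60 × 65.7% = £343,623.22.
Line 2 (0300.64.51, Durland, 719 units, £47,684.08):
Base rate for 0300.64.51 is 24%.
0300.64.51 has an FTA preferential rate, but origin Durland is not Beloria; base rate stands.
Additional duty on 0300.64.51 from Durland: +16.6%. Applied ad valorem rate: 24% + 16.6% = 40.6%.
Duty = £47,684.08 × 40.6% = £19,359.74.
Total = £343,623.22 + £19,359.74 = £362,982.96.

£362,982.96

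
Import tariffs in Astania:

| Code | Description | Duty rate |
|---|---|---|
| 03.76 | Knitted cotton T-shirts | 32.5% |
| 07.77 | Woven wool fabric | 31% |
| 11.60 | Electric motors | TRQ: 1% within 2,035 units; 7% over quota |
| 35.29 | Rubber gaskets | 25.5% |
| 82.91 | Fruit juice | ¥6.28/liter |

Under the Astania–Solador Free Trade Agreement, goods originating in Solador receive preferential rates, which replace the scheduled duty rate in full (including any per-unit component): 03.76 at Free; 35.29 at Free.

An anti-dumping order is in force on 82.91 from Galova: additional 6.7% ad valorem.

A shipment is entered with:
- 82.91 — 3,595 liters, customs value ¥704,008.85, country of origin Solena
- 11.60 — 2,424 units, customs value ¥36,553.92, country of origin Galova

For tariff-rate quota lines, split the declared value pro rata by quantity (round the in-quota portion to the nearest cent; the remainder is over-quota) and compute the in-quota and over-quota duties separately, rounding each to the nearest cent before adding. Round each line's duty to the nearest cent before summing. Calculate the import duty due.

Line 1 (82.91, Solena, 3,595 liters, ¥704,008.85):
Base rate for 82.91 is ¥6.28/liter.
The additional-duty order on 82.91 targets Galova, not Solena; it does not apply.
Duty = 3,595 × ¥6.28 = ¥22,576.60.
Line 2 (11.60, Galova, 2,424 units, ¥36,553.92):
Code 11.60 is under a tariff-rate quota (threshold 2,035 units). In-quota: 2,035 units at 1%; over-quota: 389 units at 7%.
Pro-rata value split: in-quota = ¥36,553.92 × 2,035/2,424 = ¥30,687.80; over-quota = ¥36,553.92 − ¥30,687.80 = ¥5,866.12.
In-quota duty = ¥30,687.80 × 1% = ¥306.88. Over-quota duty = ¥5,866.12 × 7% = ¥410.63.
Line duty = ¥306.88 + ¥410.63 = ¥717.51.
Total = ¥22,576.60 + ¥717.51 = ¥23,294.11.

¥23,294.11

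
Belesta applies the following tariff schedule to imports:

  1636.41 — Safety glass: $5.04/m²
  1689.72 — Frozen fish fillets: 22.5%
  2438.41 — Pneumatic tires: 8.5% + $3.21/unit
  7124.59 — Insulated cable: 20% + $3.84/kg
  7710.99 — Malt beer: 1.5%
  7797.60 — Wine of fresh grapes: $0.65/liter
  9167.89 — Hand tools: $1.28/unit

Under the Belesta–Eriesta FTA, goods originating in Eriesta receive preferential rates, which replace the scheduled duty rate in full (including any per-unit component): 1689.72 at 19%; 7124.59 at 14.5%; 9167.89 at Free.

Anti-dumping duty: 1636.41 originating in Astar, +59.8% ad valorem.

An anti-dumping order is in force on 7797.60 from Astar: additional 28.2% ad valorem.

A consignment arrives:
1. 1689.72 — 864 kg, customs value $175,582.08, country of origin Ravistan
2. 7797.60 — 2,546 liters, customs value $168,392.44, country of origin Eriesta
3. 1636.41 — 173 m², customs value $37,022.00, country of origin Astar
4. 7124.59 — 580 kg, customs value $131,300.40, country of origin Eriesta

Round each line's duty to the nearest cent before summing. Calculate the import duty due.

$83,210.51

Line 1 (1689.72, Ravistan, 864 kg, $175,582.08):
Base rate for 1689.72 is 22.5%.
1689.72 has an FTA preferential rate, but origin Ravistan is not Eriesta; base rate stands.
Duty = $175,582.08 × 22.5% = $39,505.97.
Line 2 (7797.60, Eriesta, 2,546 liters, $168,392.44):
Base rate for 7797.60 is $0.65/liter.
Origin Eriesta is the FTA partner but 7797.60 is not on the preference list; base rate stands.
The additional-duty order on 7797.60 targets Astar, not Eriesta; it does not apply.
Duty = 2,546 × $0.65 = $1,654.90.
Line 3 (1636.41, Astar, 173 m², $37,022.00):
Base rate for 1636.41 is $5.04/m².
Additional duty on 1636.41 from Astar: +59.8% ad valorem. Applied ad valorem rate = 59.8%.
Duty = $37,022.00 × 59.8% + 173 × $5.04 = $23,011.08.
Line 4 (7124.59, Eriesta, 580 kg, $131,300.40):
Base rate for 7124.59 is 20% + $3.84/kg.
Origin Eriesta qualifies under the Belesta–Eriesta agreement and 7124.59 is covered: preferential rate 14.5% applies instead.
Duty = $131,300.40 × 14.5% = $19,038.56.
Total = $39,505.97 + $1,654.90 + $23,011.08 + $19,038.56 = $83,210.51.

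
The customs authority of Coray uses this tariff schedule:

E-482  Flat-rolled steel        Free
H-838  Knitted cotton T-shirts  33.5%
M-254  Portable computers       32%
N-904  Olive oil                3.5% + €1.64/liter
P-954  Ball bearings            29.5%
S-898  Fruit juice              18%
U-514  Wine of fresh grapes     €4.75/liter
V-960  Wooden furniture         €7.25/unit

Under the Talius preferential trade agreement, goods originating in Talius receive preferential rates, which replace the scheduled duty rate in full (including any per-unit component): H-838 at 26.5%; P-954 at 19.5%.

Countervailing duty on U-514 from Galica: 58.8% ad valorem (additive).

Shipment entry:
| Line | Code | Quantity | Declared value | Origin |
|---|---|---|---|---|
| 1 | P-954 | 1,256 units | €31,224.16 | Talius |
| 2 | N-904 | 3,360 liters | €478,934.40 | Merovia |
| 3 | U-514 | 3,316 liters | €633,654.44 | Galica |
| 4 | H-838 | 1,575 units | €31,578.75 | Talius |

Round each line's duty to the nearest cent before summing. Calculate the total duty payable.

Line 1 (P-954, Talius, 1,256 units, €31,224.16):
Base rate for P-954 is 29.5%.
Origin Talius qualifies under the Coray–Talius agreement and P-954 is covered: preferential rate 19.5% applies instead.
Duty = €31,224.16 × 19.5% = €6,088.71.
Line 2 (N-904, Merovia, 3,360 liters, €478,934.40):
Base rate for N-904 is 3.5% + €1.64/liter.
Duty = €478,934.40 × 3.5% + 3,360 × €1.64 = €22,273.10.
Line 3 (U-514, Galica, 3,316 liters, €633,654.44):
Base rate for U-514 is €4.75/liter.
Additional duty on U-514 from Galica: +58.8% ad valorem. Applied ad valorem rate = 58.8%.
Duty = €633,654.44 × 58.8% + 3,316 × €4.75 = €388,339.81.
Line 4 (H-838, Talius, 1,575 units, €31,578.75):
Base rate for H-838 is 33.5%.
Origin Talius qualifies under the Coray–Talius agreement and H-838 is covered: preferential rate 26.5% applies instead.
Duty = €31,578.75 × 26.5% = €8,368.37.
Total = €6,088.71 + €22,273.10 + €388,339.81 + €8,368.37 = €425,069.99.

€425,069.99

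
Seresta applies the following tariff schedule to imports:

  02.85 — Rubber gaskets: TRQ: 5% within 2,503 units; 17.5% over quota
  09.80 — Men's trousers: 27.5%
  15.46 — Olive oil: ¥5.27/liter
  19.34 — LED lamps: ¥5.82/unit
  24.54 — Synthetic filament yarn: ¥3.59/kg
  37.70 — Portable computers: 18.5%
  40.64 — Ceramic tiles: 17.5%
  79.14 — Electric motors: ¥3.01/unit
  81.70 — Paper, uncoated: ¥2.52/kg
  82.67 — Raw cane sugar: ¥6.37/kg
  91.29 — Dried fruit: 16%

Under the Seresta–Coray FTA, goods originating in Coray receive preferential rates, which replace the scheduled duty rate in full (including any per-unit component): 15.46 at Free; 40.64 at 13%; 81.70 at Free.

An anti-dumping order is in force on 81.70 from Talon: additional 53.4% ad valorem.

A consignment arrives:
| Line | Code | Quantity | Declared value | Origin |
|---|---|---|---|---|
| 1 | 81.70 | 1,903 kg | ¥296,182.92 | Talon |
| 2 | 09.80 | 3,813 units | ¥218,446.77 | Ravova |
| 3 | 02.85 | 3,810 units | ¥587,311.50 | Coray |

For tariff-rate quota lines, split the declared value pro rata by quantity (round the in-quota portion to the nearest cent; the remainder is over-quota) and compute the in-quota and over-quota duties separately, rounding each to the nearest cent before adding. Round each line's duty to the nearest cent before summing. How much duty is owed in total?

¥277,579.93

Line 1 (81.70, Talon, 1,903 kg, ¥296,182.92):
Base rate for 81.70 is ¥2.52/kg.
81.70 has an FTA preferential rate, but origin Talon is not Coray; base rate stands.
Additional duty on 81.70 from Talon: +53.4% ad valorem. Applied ad valorem rate = 53.4%.
Duty = ¥296,182.92 × 53.4% + 1,903 × ¥2.52 = ¥162,957.24.
Line 2 (09.80, Ravova, 3,813 units, ¥218,446.77):
Base rate for 09.80 is 27.5%.
Duty = ¥218,446.77 × 27.5% = ¥60,072.86.
Line 3 (02.85, Coray, 3,810 units, ¥587,311.50):
Code 02.85 is under a tariff-rate quota (threshold 2,503 units). In-quota: 2,503 units at 5%; over-quota: 1,307 units at 17.5%.
Pro-rata value split: in-quota = ¥587,311.50 × 2,503/3,810 = ¥385,837.45; over-quota = ¥587,311.50 − ¥385,837.45 = ¥201,474.05.
In-quota duty = ¥385,837.45 × 5% = ¥19,291.87. Over-quota duty = ¥201,474.05 × 17.5% = ¥35,257.96.
Line duty = ¥19,291.87 + ¥35,257.96 = ¥54,549.83.
Total = ¥162,957.24 + ¥60,072.86 + ¥54,549.83 = ¥277,579.93.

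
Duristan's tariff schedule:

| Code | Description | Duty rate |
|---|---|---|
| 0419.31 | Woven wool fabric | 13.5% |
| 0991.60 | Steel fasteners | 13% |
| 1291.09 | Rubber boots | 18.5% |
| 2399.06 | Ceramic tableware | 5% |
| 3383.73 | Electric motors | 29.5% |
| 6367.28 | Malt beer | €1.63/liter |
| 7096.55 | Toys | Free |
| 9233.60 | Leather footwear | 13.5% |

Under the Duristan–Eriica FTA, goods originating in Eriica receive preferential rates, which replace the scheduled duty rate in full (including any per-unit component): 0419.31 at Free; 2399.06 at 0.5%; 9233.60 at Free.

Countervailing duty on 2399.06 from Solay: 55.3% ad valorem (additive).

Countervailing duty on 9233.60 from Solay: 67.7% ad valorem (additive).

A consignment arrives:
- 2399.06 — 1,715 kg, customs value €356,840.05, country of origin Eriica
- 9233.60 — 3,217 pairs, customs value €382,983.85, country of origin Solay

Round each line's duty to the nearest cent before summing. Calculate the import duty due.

Line 1 (2399.06, Eriica, 1,715 kg, €356,840.05):
Base rate for 2399.06 is 5%.
Origin Eriica qualifies under the Duristan–Eriica agreement and 2399.06 is covered: preferential rate 0.5% applies instead.
The additional-duty order on 2399.06 targets Solay, not Eriica; it does not apply.
Duty = €356,840.05 × 0.5% = €1,784.20.
Line 2 (9233.60, Solay, 3,217 pairs, €382,983.85):
Base rate for 9233.60 is 13.5%.
9233.60 has an FTA preferential rate, but origin Solay is not Eriica; base rate stands.
Additional duty on 9233.60 from Solay: +67.7%. Applied ad valorem rate: 13.5% + 67.7% = 81.2%.
Duty = €382,983.85 × 81.2% = €310,982.89.
Total = €1,784.20 + €310,982.89 = €312,767.09.

€312,767.09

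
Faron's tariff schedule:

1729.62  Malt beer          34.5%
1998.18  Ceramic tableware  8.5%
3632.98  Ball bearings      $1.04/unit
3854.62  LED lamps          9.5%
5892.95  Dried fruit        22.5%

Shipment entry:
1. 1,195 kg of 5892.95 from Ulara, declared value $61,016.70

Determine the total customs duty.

$13,728.76

Line 1 (5892.95, Ulara, 1,195 kg, $61,016.70):
Base rate for 5892.95 is 22.5%.
Duty = $61,016.70 × 22.5% = $13,728.76.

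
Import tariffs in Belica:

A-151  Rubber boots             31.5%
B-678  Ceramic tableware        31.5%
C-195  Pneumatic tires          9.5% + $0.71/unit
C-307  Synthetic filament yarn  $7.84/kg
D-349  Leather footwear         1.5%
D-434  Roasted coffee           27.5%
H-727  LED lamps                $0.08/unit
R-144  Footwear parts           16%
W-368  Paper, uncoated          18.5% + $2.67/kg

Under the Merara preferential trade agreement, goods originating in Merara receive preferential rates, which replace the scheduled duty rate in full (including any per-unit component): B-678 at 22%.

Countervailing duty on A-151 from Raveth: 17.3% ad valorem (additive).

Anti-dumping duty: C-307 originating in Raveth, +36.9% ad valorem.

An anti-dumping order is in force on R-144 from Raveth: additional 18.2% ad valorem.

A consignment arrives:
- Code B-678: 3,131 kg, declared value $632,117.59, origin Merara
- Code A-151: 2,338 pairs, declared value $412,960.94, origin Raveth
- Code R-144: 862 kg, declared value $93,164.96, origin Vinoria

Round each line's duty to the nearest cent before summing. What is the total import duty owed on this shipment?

$355,497.20

Line 1 (B-678, Merara, 3,131 kg, $632,117.59):
Base rate for B-678 is 31.5%.
Origin Merara qualifies under the Belica–Merara agreement and B-678 is covered: preferential rate 22% applies instead.
Duty = $632,117.59 × 22% = $139,065.87.
Line 2 (A-151, Raveth, 2,338 pairs, $412,960.94):
Base rate for A-151 is 31.5%.
Additional duty on A-151 from Raveth: +17.3%. Applied ad valorem rate: 31.5% + 17.3% = 48.8%.
Duty = $412,960.94 × 48.8% = $201,524.94.
Line 3 (R-144, Vinoria, 862 kg, $93,164.96):
Base rate for R-144 is 16%.
The additional-duty order on R-144 targets Raveth, not Vinoria; it does not apply.
Duty = $93,164.96 × 16% = $14,906.39.
Total = $139,065.87 + $201,524.94 + $14,906.39 = $355,497.20.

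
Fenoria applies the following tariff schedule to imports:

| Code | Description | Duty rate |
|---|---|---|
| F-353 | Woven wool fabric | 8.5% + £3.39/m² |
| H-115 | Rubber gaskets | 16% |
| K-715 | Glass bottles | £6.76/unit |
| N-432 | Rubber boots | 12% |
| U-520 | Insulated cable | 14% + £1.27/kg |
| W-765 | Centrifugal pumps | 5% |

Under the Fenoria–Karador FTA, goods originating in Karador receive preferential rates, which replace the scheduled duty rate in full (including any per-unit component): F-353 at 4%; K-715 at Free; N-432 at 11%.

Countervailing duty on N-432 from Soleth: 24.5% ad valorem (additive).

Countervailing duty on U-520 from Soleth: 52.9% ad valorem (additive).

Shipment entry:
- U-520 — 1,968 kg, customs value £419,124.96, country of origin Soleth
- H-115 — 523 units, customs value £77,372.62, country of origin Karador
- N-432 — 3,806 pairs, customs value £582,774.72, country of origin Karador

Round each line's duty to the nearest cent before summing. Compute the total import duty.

£359,378.80

Line 1 (U-520, Soleth, 1,968 kg, £419,124.96):
Base rate for U-520 is 14% + £1.27/kg.
Additional duty on U-520 from Soleth: +52.9%. Applied ad valorem rate: 14% + 52.9% = 66.9%.
Duty = £419,124.96 × 66.9% + 1,968 × £1.27 = £282,893.96.
Line 2 (H-115, Karador, 523 units, £77,372.62):
Base rate for H-115 is 16%.
Origin Karador is the FTA partner but H-115 is not on the preference list; base rate stands.
Duty = £77,372.62 × 16% = £12,379.62.
Line 3 (N-432, Karador, 3,806 pairs, £582,774.72):
Base rate for N-432 is 12%.
Origin Karador qualifies under the Fenoria–Karador agreement and N-432 is covered: preferential rate 11% applies instead.
The additional-duty order on N-432 targets Soleth, not Karador; it does not apply.
Duty = £582,774.72 × 11% = £64,105.22.
Total = £282,893.96 + £12,379.62 + £64,105.22 = £359,378.80.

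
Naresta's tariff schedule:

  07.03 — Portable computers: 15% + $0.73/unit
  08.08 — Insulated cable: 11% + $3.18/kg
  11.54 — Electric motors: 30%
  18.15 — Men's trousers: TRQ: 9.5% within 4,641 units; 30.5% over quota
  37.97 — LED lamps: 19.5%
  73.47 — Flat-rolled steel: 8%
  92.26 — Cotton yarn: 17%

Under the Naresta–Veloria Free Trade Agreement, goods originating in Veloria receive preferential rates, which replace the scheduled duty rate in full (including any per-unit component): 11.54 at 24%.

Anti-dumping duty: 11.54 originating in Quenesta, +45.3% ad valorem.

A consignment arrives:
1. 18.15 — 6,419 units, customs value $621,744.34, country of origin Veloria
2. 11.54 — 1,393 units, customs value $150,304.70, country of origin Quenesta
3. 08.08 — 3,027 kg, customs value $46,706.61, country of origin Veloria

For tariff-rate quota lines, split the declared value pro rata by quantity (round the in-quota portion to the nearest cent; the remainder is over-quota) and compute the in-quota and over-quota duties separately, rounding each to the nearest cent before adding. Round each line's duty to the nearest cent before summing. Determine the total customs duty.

$223,174.33

Line 1 (18.15, Veloria, 6,419 units, $621,744.34):
Code 18.15 is under a tariff-rate quota (threshold 4,641 units). In-quota: 4,641 units at 9.5%; over-quota: 1,778 units at 30.5%.
Pro-rata value split: in-quota = $621,744.34 × 4,641/6,419 = $449,527.26; over-quota = $621,744.34 − $449,527.26 = $172,217.08.
In-quota duty = $449,527.26 × 9.5% = $42,705.09. Over-quota duty = $172,217.08 × 30.5% = $52,526.21.
Line duty = $42,705.09 + $52,526.21 = $95,231.30.
Line 2 (11.54, Quenesta, 1,393 units, $150,304.70):
Base rate for 11.54 is 30%.
11.54 has an FTA preferential rate, but origin Quenesta is not Veloria; base rate stands.
Additional duty on 11.54 from Quenesta: +45.3%. Applied ad valorem rate: 30% + 45.3% = 75.3%.
Duty = $150,304.70 × 75.3% = $113,179.44.
Line 3 (08.08, Veloria, 3,027 kg, $46,706.61):
Base rate for 08.08 is 11% + $3.18/kg.
Origin Veloria is the FTA partner but 08.08 is not on the preference list; base rate stands.
Duty = $46,706.61 × 11% + 3,027 × $3.18 = $14,763.59.
Total = $95,231.30 + $113,179.44 + $14,763.59 = $223,174.33.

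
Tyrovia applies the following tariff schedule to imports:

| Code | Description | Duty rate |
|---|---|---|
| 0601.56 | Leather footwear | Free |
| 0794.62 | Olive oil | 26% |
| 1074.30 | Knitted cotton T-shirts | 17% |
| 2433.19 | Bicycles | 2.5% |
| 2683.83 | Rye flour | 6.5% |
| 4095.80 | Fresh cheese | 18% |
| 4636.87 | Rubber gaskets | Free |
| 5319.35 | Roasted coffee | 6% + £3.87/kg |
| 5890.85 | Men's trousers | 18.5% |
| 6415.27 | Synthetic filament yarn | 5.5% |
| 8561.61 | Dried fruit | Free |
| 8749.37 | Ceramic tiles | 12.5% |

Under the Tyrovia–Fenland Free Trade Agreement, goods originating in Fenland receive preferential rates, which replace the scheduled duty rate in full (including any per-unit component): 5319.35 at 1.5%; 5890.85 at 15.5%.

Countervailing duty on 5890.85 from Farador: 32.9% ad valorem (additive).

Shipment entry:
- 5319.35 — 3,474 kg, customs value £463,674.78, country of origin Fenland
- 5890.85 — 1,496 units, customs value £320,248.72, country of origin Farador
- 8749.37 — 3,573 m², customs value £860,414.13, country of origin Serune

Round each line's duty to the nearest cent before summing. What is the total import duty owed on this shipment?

Line 1 (5319.35, Fenland, 3,474 kg, £463,674.78):
Base rate for 5319.35 is 6% + £3.87/kg.
Origin Fenland qualifies under the Tyrovia–Fenland agreement and 5319.35 is covered: preferential rate 1.5% applies instead.
Duty = £463,674.78 × 1.5% = £6,955.12.
Line 2 (5890.85, Farador, 1,496 units, £320,248.72):
Base rate for 5890.85 is 18.5%.
5890.85 has an FTA preferential rate, but origin Farador is not Fenland; base rate stands.
Additional duty on 5890.85 from Farador: +32.9%. Applied ad valorem rate: 18.5% + 32.9% = 51.4%.
Duty = £320,248.72 × 51.4% = £164,607.84.
Line 3 (8749.37, Serune, 3,573 m², £860,414.13):
Base rate for 8749.37 is 12.5%.
Duty = £860,414.13 × 12.5% = £107,551.77.
Total = £6,955.12 + £164,607.84 + £107,551.77 = £279,114.73.

£279,114.73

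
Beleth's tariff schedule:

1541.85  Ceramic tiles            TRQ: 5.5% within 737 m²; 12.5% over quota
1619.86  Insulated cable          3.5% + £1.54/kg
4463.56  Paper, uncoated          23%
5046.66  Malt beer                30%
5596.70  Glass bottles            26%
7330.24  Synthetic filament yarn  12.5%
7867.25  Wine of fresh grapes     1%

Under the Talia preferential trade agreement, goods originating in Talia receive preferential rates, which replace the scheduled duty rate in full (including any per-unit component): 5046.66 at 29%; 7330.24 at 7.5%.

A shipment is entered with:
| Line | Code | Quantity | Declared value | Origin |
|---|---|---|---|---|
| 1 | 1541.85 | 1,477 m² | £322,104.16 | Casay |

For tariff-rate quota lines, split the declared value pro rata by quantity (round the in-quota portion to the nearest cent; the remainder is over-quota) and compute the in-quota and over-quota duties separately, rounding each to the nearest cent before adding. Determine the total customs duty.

Line 1 (1541.85, Casay, 1,477 m², £322,104.16):
Code 1541.85 is under a tariff-rate quota (threshold 737 m²). In-quota: 737 m² at 5.5%; over-quota: 740 m² at 12.5%.
Pro-rata value split: in-quota = £322,104.16 × 737/1,477 = £160,724.96; over-quota = £322,104.16 − £160,724.96 = £161,379.20.
In-quota duty = £160,724.96 × 5.5% = £8,839.87. Over-quota duty = £161,379.20 × 12.5% = £20,172.40.
Line duty = £8,839.87 + £20,172.40 = £29,012.27.

£29,012.27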